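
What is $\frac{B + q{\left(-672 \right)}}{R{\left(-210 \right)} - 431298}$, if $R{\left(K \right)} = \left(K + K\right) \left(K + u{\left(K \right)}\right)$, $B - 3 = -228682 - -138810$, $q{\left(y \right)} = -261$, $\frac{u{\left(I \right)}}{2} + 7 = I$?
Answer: $\frac{45065}{80409} \approx 0.56045$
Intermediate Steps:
$u{\left(I \right)} = -14 + 2 I$
$B = -89869$ ($B = 3 - 89872 = -89869$)
$R{\left(K \right)} = 2 K \left(-14 + 3 K\right)$ ($R{\left(K \right)} = \left(K + K\right) \left(K + \left(-14 + 2 K\right)\right) = 2 K \left(-14 + 3 K\right)$)
$\frac{B + q{\left(-672 \right)}}{R{\left(-210 \right)} - 431298} = \frac{-89869 - 261}{2 \left(-210\right) \left(-14 + 3 \left(-210\right)\right) - 431298} = - \frac{90130}{2 \left(-210\right) \left(-14 - 630\right) - 431298} = - \frac{90130}{2 \left(-210\right) \left(-644\right) - 431298} = - \frac{90130}{270480 - 431298} = - \frac{90130}{-160818} = \left(-90130\right) \left(- \frac{1}{160818}\right) = \frac{45065}{80409}$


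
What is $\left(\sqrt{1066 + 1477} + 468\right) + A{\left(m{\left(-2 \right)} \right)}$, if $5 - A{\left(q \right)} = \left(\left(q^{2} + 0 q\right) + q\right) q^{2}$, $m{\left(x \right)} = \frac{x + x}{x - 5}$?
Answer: $\frac{1134969}{2401} + \sqrt{2543} \approx 523.13$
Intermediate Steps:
$m{\left(x \right)} = \frac{2 x}{-5 + x}$
$A{\left(q \right)} = 5 - q^{2} \left(q + q^{2}\right)$ ($A{\left(q \right)} = 5 - \left(\left(q^{2} + 0 q\right) + q\right) q^{2} = 5 - \left(\left(q^{2} + 0\right) + q\right) q^{2} = 5 - \left(q^{2} + q\right) q^{2} = 5 - \left(q + q^{2}\right) q^{2} = 5 - q^{2} \left(q + q^{2}\right)$)
$\left(\sqrt{1066 + 1477} + 468\right) + A{\left(m{\left(-2 \right)} \right)} = \left(\sqrt{1066 + 1477} + 468\right) - \left(-5 + \left(2 \left(-2\right) \frac{1}{-5 - 2}\right)^{3} + \left(2 \left(-2\right) \frac{1}{-5 - 2}\right)^{4}\right) = \left(\sqrt{2543} + 468\right) - \left(-5 + \left(2 \left(-2\right) \frac{1}{-7}\right)^{3} + \left(2 \left(-2\right) \frac{1}{-7}\right)^{4}\right) = \left(468 + \sqrt{2543}\right) - \left(-5 + \left(2 \left(-2\right) \left(- \frac{1}{7}\right)\right)^{3} + \left(2 \left(-2\right) \left(- \frac{1}{7}\right)\right)^{4}\right) = \left(468 + \sqrt{2543}\right) - - \frac{11301}{2401} = \left(468 + \sqrt{2543}\right) + \frac{11301}{2401} = \frac{1134969}{2401} + \sqrt{2543}$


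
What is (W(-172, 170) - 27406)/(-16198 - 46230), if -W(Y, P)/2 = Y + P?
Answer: 13701/31214 ≈ 0.43894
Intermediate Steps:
W(Y, P) = -2*P - 2*Y (W(Y, P) = -2*(Y + P) = -2*(P + Y) = -2*P - 2*Y)
(W(-172, 170) - 27406)/(-16198 - 46230) = ((-2*170 - 2*(-172)) - 27406)/(-16198 - 46230) = ((-340 + 344) - 27406)/(-62428) = (4 - 27406)*(-1/62428) = -27402*(-1/62428) = 13701/31214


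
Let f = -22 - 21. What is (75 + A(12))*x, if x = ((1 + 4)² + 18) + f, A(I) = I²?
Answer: 0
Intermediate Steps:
f = -43
x = 0 (x = ((1 + 4)² + 18) - 43 = (5² + 18) - 43 = (25 + 18) - 43 = 43 - 43 = 0)
(75 + A(12))*x = (75 + 12²)*0 = (75 + 144)*0 = 219*0 = 0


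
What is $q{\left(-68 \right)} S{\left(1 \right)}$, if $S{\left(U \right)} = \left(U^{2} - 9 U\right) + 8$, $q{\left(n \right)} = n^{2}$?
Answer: $0$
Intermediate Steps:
$S{\left(U \right)} = 8 + U^{2} - 9 U$
$q{\left(-68 \right)} S{\left(1 \right)} = \left(-68\right)^{2} \left(8 + 1^{2} - 9\right) = 4624 \left(8 + 1 - 9\right) = 4624 \cdot 0 = 0$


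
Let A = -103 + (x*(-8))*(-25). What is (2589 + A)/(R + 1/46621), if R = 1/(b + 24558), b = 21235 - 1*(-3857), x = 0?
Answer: 5754425367900/96271 ≈ 5.9773e+7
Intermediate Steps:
b = 25092 (b = 21235 + 3857 = 25092)
R = 1/49650 (R = 1/(25092 + 24558) = 1/49650 ≈ 2.0141e-5)
A = -103 (A = -103 + (0*(-8))*(-25) = -103 + 0*(-25) = -103 + 0 = -103)
(2589 + A)/(R + 1/46621) = (2589 - 103)/(1/49650 + 1/46621) = 2486/(1/49650 + 1/46621) = 2486/(96271/2314732650) = 2486*(2314732650/96271) = 5754425367900/96271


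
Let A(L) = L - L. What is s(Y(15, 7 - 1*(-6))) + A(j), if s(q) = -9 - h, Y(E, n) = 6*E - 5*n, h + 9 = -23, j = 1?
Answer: 23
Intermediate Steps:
h = -32 (h = -9 - 23 = -32)
Y(E, n) = -5*n + 6*E
s(q) = 23 (s(q) = -9 - 1*(-32) = -9 + 32 = 23)
A(L) = 0
s(Y(15, 7 - 1*(-6))) + A(j) = 23 + 0 = 23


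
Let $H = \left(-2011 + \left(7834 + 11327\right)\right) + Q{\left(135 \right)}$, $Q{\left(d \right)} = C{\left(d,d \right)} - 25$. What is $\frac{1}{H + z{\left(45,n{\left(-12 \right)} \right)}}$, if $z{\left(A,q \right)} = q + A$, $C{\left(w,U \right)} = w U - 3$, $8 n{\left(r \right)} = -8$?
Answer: $\frac{1}{35391} \approx 2.8256 \cdot 10^{-5}$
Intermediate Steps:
$n{\left(r \right)} = -1$ ($n{\left(r \right)} = \frac{1}{8} \left(-8\right) = -1$)
$C{\left(w,U \right)} = -3 + U w$ ($C{\left(w,U \right)} = U w - 3 = -3 + U w$)
$z{\left(A,q \right)} = A + q$
$Q{\left(d \right)} = -28 + d^{2}$ ($Q{\left(d \right)} = \left(-3 + d d\right) - 25 = \left(-3 + d^{2}\right) - 25 = -28 + d^{2}$)
$H = 35347$ ($H = \left(-2011 + \left(7834 + 11327\right)\right) - \left(28 - 135^{2}\right) = \left(-2011 + 19161\right) + \left(-28 + 18225\right) = 17150 + 18197 = 35347$)
$\frac{1}{H + z{\left(45,n{\left(-12 \right)} \right)}} = \frac{1}{35347 + \left(45 - 1\right)} = \frac{1}{35347 + 44} = \frac{1}{35391}$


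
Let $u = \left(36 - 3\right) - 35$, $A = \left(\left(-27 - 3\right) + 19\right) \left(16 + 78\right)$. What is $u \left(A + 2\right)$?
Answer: $2064$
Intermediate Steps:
$A = -1034$ ($A = \left(\left(-27 - 3\right) + 19\right) 94 = \left(-30 + 19\right) 94 = \left(-11\right) 94 = -1034$)
$u = -2$ ($u = 33 - 35 = -2$)
$u \left(A + 2\right) = - 2 \left(-1034 + 2\right) = \left(-2\right) \left(-1032\right) = 2064$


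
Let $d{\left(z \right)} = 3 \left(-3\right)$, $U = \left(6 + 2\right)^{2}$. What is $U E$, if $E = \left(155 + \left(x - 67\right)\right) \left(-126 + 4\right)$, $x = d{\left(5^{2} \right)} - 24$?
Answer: $-429440$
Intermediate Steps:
$U = 64$ ($U = 8^{2} = 64$)
$d{\left(z \right)} = -9$
$x = -33$ ($x = -9 - 24 = -33$)
$E = -6710$ ($E = \left(155 - 100\right) \left(-126 + 4\right) = \left(155 - 100\right) \left(-122\right) = 55 \left(-122\right) = -6710$)
$U E = 64 \left(-6710\right) = -429440$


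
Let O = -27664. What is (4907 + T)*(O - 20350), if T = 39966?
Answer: -2154532222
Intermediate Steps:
(4907 + T)*(O - 20350) = (4907 + 39966)*(-27664 - 20350) = 44873*(-48014) = -2154532222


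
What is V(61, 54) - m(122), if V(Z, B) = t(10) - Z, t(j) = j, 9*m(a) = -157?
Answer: -302/9 ≈ -33.556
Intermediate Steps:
m(a) = -157/9 (m(a) = (1/9)*(-157) = -157/9)
V(Z, B) = 10 - Z
V(61, 54) - m(122) = (10 - 1*61) - 1*(-157/9) = (10 - 61) + 157/9 = -51 + 157/9 = -302/9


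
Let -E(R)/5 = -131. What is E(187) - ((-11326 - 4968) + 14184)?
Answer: 2765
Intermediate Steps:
E(R) = 655 (E(R) = -5*(-131) = 655)
E(187) - ((-11326 - 4968) + 14184) = 655 - ((-11326 - 4968) + 14184) = 655 - (-16294 + 14184) = 655 - 1*(-2110) = 655 + 2110 = 2765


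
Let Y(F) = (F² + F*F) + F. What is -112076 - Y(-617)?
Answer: -872837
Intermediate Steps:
Y(F) = F + 2*F² (Y(F) = (F² + F²) + F = 2*F² + F = F + 2*F²)
-112076 - Y(-617) = -112076 - (-617)*(1 + 2*(-617)) = -112076 - (-617)*(1 - 1234) = -112076 - (-617)*(-1233) = -112076 - 1*760761 = -112076 - 760761 = -872837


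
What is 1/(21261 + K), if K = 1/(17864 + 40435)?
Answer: 58299/1239495040 ≈ 4.7034e-5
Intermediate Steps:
K = 1/58299 ≈ 1.7153e-5
1/(21261 + K) = 1/(21261 + 1/58299) = 1/(1239495040/58299) = 58299/1239495040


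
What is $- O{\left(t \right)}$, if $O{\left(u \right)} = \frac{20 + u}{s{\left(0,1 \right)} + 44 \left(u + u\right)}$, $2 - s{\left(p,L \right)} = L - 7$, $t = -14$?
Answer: $\frac{1}{204} \approx 0.004902$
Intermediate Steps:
$s{\left(p,L \right)} = 9 - L$ ($s{\left(p,L \right)} = 2 - \left(L - 7\right) = 2 - \left(-7 + L\right) = 9 - L$)
$O{\left(u \right)} = \frac{20 + u}{8 + 88 u}$ ($O{\left(u \right)} = \frac{20 + u}{\left(9 - 1\right) + 44 \left(u + u\right)} = \frac{20 + u}{\left(9 - 1\right) + 44 \cdot 2 u} = \frac{20 + u}{8 + 88 u}$)
$- O{\left(t \right)} = - \frac{20 - 14}{8 \left(1 + 11 \left(-14\right)\right)} = - \frac{6}{8 \left(1 - 154\right)} = - \frac{6}{8 \left(-153\right)} = - \frac{\left(-1\right) 6}{8 \cdot 153} = \left(-1\right) \left(- \frac{1}{204}\right) = \frac{1}{204}$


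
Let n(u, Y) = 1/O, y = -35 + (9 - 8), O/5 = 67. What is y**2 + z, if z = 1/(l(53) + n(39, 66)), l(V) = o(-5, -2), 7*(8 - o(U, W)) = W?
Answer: 22471517/19437 ≈ 1156.1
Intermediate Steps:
O = 335 (O = 5*67 = 335)
y = -34 (y = -35 + 1 = -34)
o(U, W) = 8 - W/7
l(V) = 58/7 (l(V) = 8 - 1/7*(-2) = 8 + 2/7 = 58/7)
n(u, Y) = 1/335
z = 2345/19437 (z = 1/(58/7 + 1/335) = 1/(19437/2345) = 2345/19437 ≈ 0.12065)
y**2 + z = (-34)**2 + 2345/19437 = 1156 + 2345/19437 = 22471517/19437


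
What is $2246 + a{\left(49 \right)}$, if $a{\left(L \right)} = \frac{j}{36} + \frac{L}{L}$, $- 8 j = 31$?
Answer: $\frac{647105}{288} \approx 2246.9$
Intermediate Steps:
$j = - \frac{31}{8}$ ($j = \left(- \frac{1}{8}\right) 31 = - \frac{31}{8} \approx -3.875$)
$a{\left(L \right)} = \frac{257}{288}$ ($a{\left(L \right)} = - \frac{31}{8 \cdot 36} + \frac{L}{L} = \left(- \frac{31}{8}\right) \frac{1}{36} + 1 = - \frac{31}{288} + 1 = \frac{257}{288}$)
$2246 + a{\left(49 \right)} = 2246 + \frac{257}{288} = \frac{647105}{288}$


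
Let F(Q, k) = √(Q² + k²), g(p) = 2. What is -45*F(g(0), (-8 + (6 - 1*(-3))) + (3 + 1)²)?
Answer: -45*√293 ≈ -770.28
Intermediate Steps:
-45*F(g(0), (-8 + (6 - 1*(-3))) + (3 + 1)²) = -45*√(2² + ((-8 + (6 - 1*(-3))) + (3 + 1)²)²) = -45*√(4 + ((-8 + (6 + 3)) + 4²)²) = -45*√(4 + ((-8 + 9) + 16)²) = -45*√(4 + (1 + 16)²) = -45*√(4 + 17²) = -45*√(4 + 289) = -45*√293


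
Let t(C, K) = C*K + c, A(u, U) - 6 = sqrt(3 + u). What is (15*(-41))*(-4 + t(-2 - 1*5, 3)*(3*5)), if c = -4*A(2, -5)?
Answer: 417585 + 36900*sqrt(5) ≈ 5.0010e+5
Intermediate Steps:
A(u, U) = 6 + sqrt(3 + u)
c = -24 - 4*sqrt(5) (c = -4*(6 + sqrt(3 + 2)) = -4*(6 + sqrt(5)) = -24 - 4*sqrt(5) ≈ -32.944)
t(C, K) = -24 - 4*sqrt(5) + C*K (t(C, K) = C*K + (-24 - 4*sqrt(5)) = -24 - 4*sqrt(5) + C*K)
(15*(-41))*(-4 + t(-2 - 1*5, 3)*(3*5)) = (15*(-41))*(-4 + (-24 - 4*sqrt(5) + (-2 - 1*5)*3)*(3*5)) = -615*(-4 + (-24 - 4*sqrt(5) + (-2 - 5)*3)*15) = -615*(-4 + (-24 - 4*sqrt(5) - 7*3)*15) = -615*(-4 + (-24 - 4*sqrt(5) - 21)*15) = -615*(-4 + (-45 - 4*sqrt(5))*15) = -615*(-4 + (-675 - 60*sqrt(5))) = -615*(-679 - 60*sqrt(5)) = 417585 + 36900*sqrt(5)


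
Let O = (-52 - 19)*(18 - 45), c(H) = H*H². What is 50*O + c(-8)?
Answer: 95338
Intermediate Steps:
c(H) = H³
O = 1917 (O = -71*(-27) = 1917)
50*O + c(-8) = 50*1917 + (-8)³ = 95850 - 512 = 95338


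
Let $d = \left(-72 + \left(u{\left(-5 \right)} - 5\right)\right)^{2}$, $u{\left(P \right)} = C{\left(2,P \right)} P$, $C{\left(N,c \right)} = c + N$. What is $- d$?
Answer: $-3844$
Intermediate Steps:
$C{\left(N,c \right)} = N + c$
$u{\left(P \right)} = P \left(2 + P\right)$ ($u{\left(P \right)} = \left(2 + P\right) P = P \left(2 + P\right)$)
$d = 3844$ ($d = \left(-72 - \left(5 + 5 \left(2 - 5\right)\right)\right)^{2} = \left(-72 - -10\right)^{2} = \left(-72 + \left(15 - 5\right)\right)^{2} = \left(-72 + 10\right)^{2} = \left(-62\right)^{2} = 3844$)
$- d = \left(-1\right) 3844 = -3844$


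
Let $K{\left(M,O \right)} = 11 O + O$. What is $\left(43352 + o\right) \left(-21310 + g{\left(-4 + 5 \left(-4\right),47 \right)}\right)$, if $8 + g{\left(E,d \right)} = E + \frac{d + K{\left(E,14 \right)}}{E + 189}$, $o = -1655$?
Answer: $- \frac{9788273457}{11} \approx -8.8984 \cdot 10^{8}$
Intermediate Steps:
$K{\left(M,O \right)} = 12 O$
$g{\left(E,d \right)} = -8 + E + \frac{168 + d}{189 + E}$ ($g{\left(E,d \right)} = -8 + \left(E + \frac{d + 12 \cdot 14}{E + 189}\right) = -8 + \left(E + \frac{d + 168}{189 + E}\right) = -8 + \left(E + \frac{168 + d}{189 + E}\right) = -8 + E + \frac{168 + d}{189 + E}$)
$\left(43352 + o\right) \left(-21310 + g{\left(-4 + 5 \left(-4\right),47 \right)}\right) = \left(43352 - 1655\right) \left(-21310 + \frac{-1344 + 47 + \left(-4 + 5 \left(-4\right)\right)^{2} + 181 \left(-4 + 5 \left(-4\right)\right)}{189 + \left(-4 + 5 \left(-4\right)\right)}\right) = 41697 \left(-21310 + \frac{-1344 + 47 + \left(-4 - 20\right)^{2} + 181 \left(-4 - 20\right)}{189 - 24}\right) = 41697 \left(-21310 + \frac{-1344 + 47 + \left(-24\right)^{2} + 181 \left(-24\right)}{189 - 24}\right) = 41697 \left(-21310 + \frac{-1344 + 47 + 576 - 4344}{165}\right) = 41697 \left(-21310 + \frac{1}{165} \left(-5065\right)\right) = 41697 \left(-21310 - \frac{1013}{33}\right) = 41697 \left(- \frac{704243}{33}\right) = - \frac{9788273457}{11}$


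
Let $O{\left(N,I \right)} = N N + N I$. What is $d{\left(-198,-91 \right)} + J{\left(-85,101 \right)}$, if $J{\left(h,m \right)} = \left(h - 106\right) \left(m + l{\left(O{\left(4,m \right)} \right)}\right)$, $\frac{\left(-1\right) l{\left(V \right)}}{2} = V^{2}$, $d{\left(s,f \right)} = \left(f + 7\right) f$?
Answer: $67373153$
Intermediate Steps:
$O{\left(N,I \right)} = N^{2} + I N$
$d{\left(s,f \right)} = f \left(7 + f\right)$ ($d{\left(s,f \right)} = \left(7 + f\right) f = f \left(7 + f\right)$)
$l{\left(V \right)} = - 2 V^{2}$
$J{\left(h,m \right)} = \left(-106 + h\right) \left(m - 2 \left(16 + 4 m\right)^{2}\right)$ ($J{\left(h,m \right)} = \left(h - 106\right) \left(m - 2 \left(4 \left(m + 4\right)\right)^{2}\right) = \left(-106 + h\right) \left(m - 2 \left(4 \left(4 + m\right)\right)^{2}\right) = \left(-106 + h\right) \left(m - 2 \left(16 + 4 m\right)^{2}\right)$)
$d{\left(-198,-91 \right)} + J{\left(-85,101 \right)} = - 91 \left(7 - 91\right) - \left(19291 - 6112 \left(4 + 101\right)^{2}\right) = \left(-91\right) \left(-84\right) - \left(19291 - 67384800\right) = 7644 - \left(-37377509 - 29988000\right) = 7644 + \left(-10706 + 37396800 - 8585 + 29988000\right) = 7644 + 67365509 = 67373153$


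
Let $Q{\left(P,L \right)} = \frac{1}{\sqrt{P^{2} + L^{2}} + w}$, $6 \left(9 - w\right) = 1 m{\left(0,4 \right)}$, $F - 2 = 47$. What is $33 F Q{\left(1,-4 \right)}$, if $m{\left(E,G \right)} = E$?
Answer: $\frac{14553}{64} - \frac{1617 \sqrt{17}}{64} \approx 123.22$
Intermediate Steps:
$F = 49$ ($F = 2 + 47 = 49$)
$w = 9$ ($w = 9 - \frac{1 \cdot 0}{6} = 9 - 0 = 9 + 0 = 9$)
$Q{\left(P,L \right)} = \frac{1}{9 + \sqrt{L^{2} + P^{2}}}$ ($Q{\left(P,L \right)} = \frac{1}{\sqrt{P^{2} + L^{2}} + 9} = \frac{1}{\sqrt{L^{2} + P^{2}} + 9} = \frac{1}{9 + \sqrt{L^{2} + P^{2}}}$)
$33 F Q{\left(1,-4 \right)} = \frac{33 \cdot 49}{9 + \sqrt{\left(-4\right)^{2} + 1^{2}}} = \frac{1617}{9 + \sqrt{16 + 1}} = \frac{1617}{9 + \sqrt{17}}$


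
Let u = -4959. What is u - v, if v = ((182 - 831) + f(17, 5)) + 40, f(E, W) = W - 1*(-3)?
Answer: -4358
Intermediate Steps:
f(E, W) = 3 + W (f(E, W) = W + 3 = 3 + W)
v = -601 (v = ((182 - 831) + (3 + 5)) + 40 = (-649 + 8) + 40 = -641 + 40 = -601)
u - v = -4959 - 1*(-601) = -4959 + 601 = -4358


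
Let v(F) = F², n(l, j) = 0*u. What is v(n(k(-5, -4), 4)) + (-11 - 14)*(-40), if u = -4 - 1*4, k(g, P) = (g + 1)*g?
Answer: 1000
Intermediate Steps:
k(g, P) = g*(1 + g) (k(g, P) = (1 + g)*g = g*(1 + g))
u = -8 (u = -4 - 4 = -8)
n(l, j) = 0 (n(l, j) = 0*(-8) = 0)
v(n(k(-5, -4), 4)) + (-11 - 14)*(-40) = 0² + (-11 - 14)*(-40) = 0 - 25*(-40) = 0 + 1000 = 1000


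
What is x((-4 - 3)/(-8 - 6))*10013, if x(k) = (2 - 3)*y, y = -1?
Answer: 10013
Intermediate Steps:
x(k) = 1 (x(k) = (2 - 3)*(-1) = -1*(-1) = 1)
x((-4 - 3)/(-8 - 6))*10013 = 1*10013 = 10013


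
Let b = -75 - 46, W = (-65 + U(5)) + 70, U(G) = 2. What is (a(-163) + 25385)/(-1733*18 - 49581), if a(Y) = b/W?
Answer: -177574/565425 ≈ -0.31405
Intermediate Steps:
W = 7 (W = (-65 + 2) + 70 = -63 + 70 = 7)
b = -121
a(Y) = -121/7
(a(-163) + 25385)/(-1733*18 - 49581) = (-121/7 + 25385)/(-1733*18 - 49581) = 177574/(7*(-31194 - 49581)) = (177574/7)/(-80775) = (177574/7)*(-1/80775) = -177574/565425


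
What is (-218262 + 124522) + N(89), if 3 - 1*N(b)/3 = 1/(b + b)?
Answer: -16684121/178 ≈ -93731.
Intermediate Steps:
N(b) = 9 - 3/(2*b) (N(b) = 9 - 3/(b + b) = 9 - 3*1/(2*b) = 9 - 3/(2*b))
(-218262 + 124522) + N(89) = (-218262 + 124522) + (9 - 3/2/89) = -93740 + (9 - 3/2*1/89) = -93740 + (9 - 3/178) = -93740 + 1599/178 = -16684121/178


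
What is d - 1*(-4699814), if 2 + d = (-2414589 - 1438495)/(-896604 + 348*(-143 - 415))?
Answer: 75389740955/16041 ≈ 4.6998e+6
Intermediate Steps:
d = 24581/16041 (d = -2 + (-2414589 - 1438495)/(-896604 + 348*(-143 - 415)) = -2 - 3853084/(-896604 + 348*(-558)) = -2 - 3853084/(-896604 - 194184) = -2 - 3853084/(-1090788) = -2 - 3853084*(-1/1090788) = -2 + 56663/16041 = 24581/16041 ≈ 1.5324)
d - 1*(-4699814) = 24581/16041 - 1*(-4699814) = 24581/16041 + 4699814 = 75389740955/16041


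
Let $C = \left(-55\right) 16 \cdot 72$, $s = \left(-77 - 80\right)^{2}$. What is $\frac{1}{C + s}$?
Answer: $- \frac{1}{38711} \approx -2.5832 \cdot 10^{-5}$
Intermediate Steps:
$s = 24649$ ($s = \left(-157\right)^{2} = 24649$)
$C = -63360$ ($C = \left(-880\right) 72 = -63360$)
$\frac{1}{C + s} = \frac{1}{-63360 + 24649} = \frac{1}{-38711} = - \frac{1}{38711}$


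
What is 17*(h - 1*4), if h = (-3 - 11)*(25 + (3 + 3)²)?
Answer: -14586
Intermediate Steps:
h = -854 (h = -14*(25 + 6²) = -14*(25 + 36) = -14*61 = -854)
17*(h - 1*4) = 17*(-854 - 1*4) = 17*(-854 - 4) = 17*(-858) = -14586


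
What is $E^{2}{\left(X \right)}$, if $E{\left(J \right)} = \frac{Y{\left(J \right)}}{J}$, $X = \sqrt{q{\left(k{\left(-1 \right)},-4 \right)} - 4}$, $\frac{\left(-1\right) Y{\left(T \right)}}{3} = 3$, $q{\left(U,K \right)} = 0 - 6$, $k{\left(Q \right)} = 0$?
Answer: $- \frac{81}{10} \approx -8.1$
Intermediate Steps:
$q{\left(U,K \right)} = -6$ ($q{\left(U,K \right)} = 0 - 6 = -6$)
$Y{\left(T \right)} = -9$ ($Y{\left(T \right)} = \left(-3\right) 3 = -9$)
$X = i \sqrt{10}$ ($X = \sqrt{-6 - 4} = \sqrt{-10} = i \sqrt{10} \approx 3.1623 i$)
$E{\left(J \right)} = - \frac{9}{J}$
$E^{2}{\left(X \right)} = \left(- \frac{9}{i \sqrt{10}}\right)^{2} = \left(- 9 \left(- \frac{i \sqrt{10}}{10}\right)\right)^{2} = \left(\frac{9 i \sqrt{10}}{10}\right)^{2} = - \frac{81}{10}$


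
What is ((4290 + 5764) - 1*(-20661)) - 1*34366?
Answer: -3651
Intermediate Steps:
((4290 + 5764) - 1*(-20661)) - 1*34366 = (10054 + 20661) - 34366 = 30715 - 34366 = -3651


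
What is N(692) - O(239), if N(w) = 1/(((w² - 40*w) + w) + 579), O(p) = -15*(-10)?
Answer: -67868249/452455 ≈ -150.00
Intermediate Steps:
O(p) = 150
N(w) = 1/(579 + w² - 39*w) (N(w) = 1/((w² - 39*w) + 579) = 1/(579 + w² - 39*w))
N(692) - O(239) = 1/(579 + 692² - 39*692) - 1*150 = 1/(579 + 478864 - 26988) - 150 = 1/452455 - 150 = -67868249/452455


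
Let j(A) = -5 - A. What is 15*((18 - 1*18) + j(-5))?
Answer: 0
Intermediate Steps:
15*((18 - 1*18) + j(-5)) = 15*((18 - 1*18) + (-5 - 1*(-5))) = 15*((18 - 18) + (-5 + 5)) = 15*(0 + 0) = 15*0 = 0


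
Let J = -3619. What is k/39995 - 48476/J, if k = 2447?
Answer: 1947653313/144741905 ≈ 13.456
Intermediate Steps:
k/39995 - 48476/J = 2447/39995 - 48476/(-3619) = 2447*(1/39995) - 48476*(-1/3619) = 2447/39995 + 48476/3619 = 1947653313/144741905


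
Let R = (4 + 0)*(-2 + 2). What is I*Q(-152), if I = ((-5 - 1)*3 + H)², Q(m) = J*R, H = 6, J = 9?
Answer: 0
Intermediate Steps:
R = 0 (R = 4*0 = 0)
Q(m) = 0 (Q(m) = 9*0 = 0)
I = 144 (I = ((-5 - 1)*3 + 6)² = (-6*3 + 6)² = (-18 + 6)² = (-12)² = 144)
I*Q(-152) = 144*0 = 0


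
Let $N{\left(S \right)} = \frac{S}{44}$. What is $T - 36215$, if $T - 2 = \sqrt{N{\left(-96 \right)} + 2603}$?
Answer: $-36213 + \frac{\sqrt{314699}}{11} \approx -36162.0$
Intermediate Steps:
$N{\left(S \right)} = \frac{S}{44}$ ($N{\left(S \right)} = S \frac{1}{44} = \frac{S}{44}$)
$T = 2 + \frac{\sqrt{314699}}{11}$ ($T = 2 + \sqrt{\frac{1}{44} \left(-96\right) + 2603} = 2 + \sqrt{- \frac{24}{11} + 2603} = 2 + \sqrt{\frac{28609}{11}} = 2 + \frac{\sqrt{314699}}{11} \approx 52.998$)
$T - 36215 = \left(2 + \frac{\sqrt{314699}}{11}\right) - 36215 = -36213 + \frac{\sqrt{314699}}{11}$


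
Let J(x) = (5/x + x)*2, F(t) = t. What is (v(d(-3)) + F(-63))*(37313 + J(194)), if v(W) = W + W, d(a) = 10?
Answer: -157251086/97 ≈ -1.6211e+6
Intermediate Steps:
J(x) = 2*x + 10/x (J(x) = (x + 5/x)*2 = 2*x + 10/x)
v(W) = 2*W
(v(d(-3)) + F(-63))*(37313 + J(194)) = (2*10 - 63)*(37313 + (2*194 + 10/194)) = (20 - 63)*(37313 + (388 + 10*(1/194))) = -43*(37313 + (388 + 5/97)) = -43*(37313 + 37641/97) = -43*3657002/97 = -157251086/97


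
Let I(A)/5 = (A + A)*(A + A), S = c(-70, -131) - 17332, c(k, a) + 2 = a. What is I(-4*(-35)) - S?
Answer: 409465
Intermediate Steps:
c(k, a) = -2 + a
S = -17465 (S = (-2 - 131) - 17332 = -133 - 17332 = -17465)
I(A) = 20*A² (I(A) = 5*((A + A)*(A + A)) = 5*((2*A)*(2*A)) = 5*(4*A²) = 20*A²)
I(-4*(-35)) - S = 20*(-4*(-35))² - 1*(-17465) = 20*140² + 17465 = 20*19600 + 17465 = 392000 + 17465 = 409465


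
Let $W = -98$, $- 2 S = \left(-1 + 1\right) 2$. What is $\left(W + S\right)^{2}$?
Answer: $9604$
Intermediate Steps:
$S = 0$ ($S = - \frac{\left(-1 + 1\right) 2}{2} = - \frac{0 \cdot 2}{2} = \left(- \frac{1}{2}\right) 0 = 0$)
$\left(W + S\right)^{2} = \left(-98 + 0\right)^{2} = \left(-98\right)^{2} = 9604$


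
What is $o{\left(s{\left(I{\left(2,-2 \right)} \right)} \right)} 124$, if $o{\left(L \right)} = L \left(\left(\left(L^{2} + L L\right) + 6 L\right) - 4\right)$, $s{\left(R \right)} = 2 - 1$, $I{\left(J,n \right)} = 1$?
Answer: $496$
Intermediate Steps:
$s{\left(R \right)} = 1$ ($s{\left(R \right)} = 2 - 1 = 1$)
$o{\left(L \right)} = L \left(-4 + 2 L^{2} + 6 L\right)$ ($o{\left(L \right)} = L \left(\left(\left(L^{2} + L^{2}\right) + 6 L\right) - 4\right) = L \left(\left(2 L^{2} + 6 L\right) - 4\right) = L \left(-4 + 2 L^{2} + 6 L\right)$)
$o{\left(s{\left(I{\left(2,-2 \right)} \right)} \right)} 124 = 2 \cdot 1 \left(-2 + 1^{2} + 3 \cdot 1\right) 124 = 2 \cdot 1 \left(-2 + 1 + 3\right) 124 = 2 \cdot 1 \cdot 2 \cdot 124 = 4 \cdot 124 = 496$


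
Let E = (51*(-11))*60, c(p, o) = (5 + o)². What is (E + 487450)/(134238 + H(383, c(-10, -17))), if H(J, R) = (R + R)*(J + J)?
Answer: 226895/177423 ≈ 1.2788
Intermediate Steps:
H(J, R) = 4*J*R (H(J, R) = (2*R)*(2*J) = 4*J*R)
E = -33660 (E = -561*60 = -33660)
(E + 487450)/(134238 + H(383, c(-10, -17))) = (-33660 + 487450)/(134238 + 4*383*(5 - 17)²) = 453790/(134238 + 4*383*(-12)²) = 453790/(134238 + 4*383*144) = 453790/(134238 + 220608) = 453790/354846 = 453790*(1/354846) = 226895/177423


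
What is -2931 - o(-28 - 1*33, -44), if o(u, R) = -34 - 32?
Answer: -2865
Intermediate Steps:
o(u, R) = -66
-2931 - o(-28 - 1*33, -44) = -2931 - 1*(-66) = -2931 + 66 = -2865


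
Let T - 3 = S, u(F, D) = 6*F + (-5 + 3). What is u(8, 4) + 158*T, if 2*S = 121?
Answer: 10079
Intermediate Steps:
u(F, D) = -2 + 6*F (u(F, D) = 6*F - 2 = -2 + 6*F)
S = 121/2 (S = (½)*121 = 121/2 ≈ 60.500)
T = 127/2 (T = 3 + 121/2 = 127/2 ≈ 63.500)
u(8, 4) + 158*T = (-2 + 6*8) + 158*(127/2) = (-2 + 48) + 10033 = 46 + 10033 = 10079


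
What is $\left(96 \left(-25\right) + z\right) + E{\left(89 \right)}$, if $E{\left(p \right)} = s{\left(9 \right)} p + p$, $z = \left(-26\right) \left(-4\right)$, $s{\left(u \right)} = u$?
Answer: $-1406$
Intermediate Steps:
$z = 104$
$E{\left(p \right)} = 10 p$ ($E{\left(p \right)} = 9 p + p = 10 p$)
$\left(96 \left(-25\right) + z\right) + E{\left(89 \right)} = \left(96 \left(-25\right) + 104\right) + 10 \cdot 89 = \left(-2400 + 104\right) + 890 = -2296 + 890 = -1406$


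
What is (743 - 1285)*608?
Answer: -329536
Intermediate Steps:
(743 - 1285)*608 = -542*608 = -329536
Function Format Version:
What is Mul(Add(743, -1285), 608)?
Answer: -329536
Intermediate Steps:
Mul(Add(743, -1285), 608) = Mul(-542, 608) = -329536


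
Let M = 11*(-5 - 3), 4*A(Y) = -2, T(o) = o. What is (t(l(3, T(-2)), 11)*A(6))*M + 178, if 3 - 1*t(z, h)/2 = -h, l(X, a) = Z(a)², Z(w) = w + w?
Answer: 1410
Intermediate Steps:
Z(w) = 2*w
A(Y) = -½ (A(Y) = (¼)*(-2) = -½)
M = -88 (M = 11*(-8) = -88)
l(X, a) = 4*a² (l(X, a) = (2*a)² = 4*a²)
t(z, h) = 6 + 2*h (t(z, h) = 6 - (-2)*h = 6 + 2*h)
(t(l(3, T(-2)), 11)*A(6))*M + 178 = ((6 + 2*11)*(-½))*(-88) + 178 = ((6 + 22)*(-½))*(-88) + 178 = (28*(-½))*(-88) + 178 = -14*(-88) + 178 = 1232 + 178 = 1410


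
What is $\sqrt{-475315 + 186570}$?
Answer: $i \sqrt{288745} \approx 537.35 i$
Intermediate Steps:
$\sqrt{-475315 + 186570} = \sqrt{-288745} = i \sqrt{288745}$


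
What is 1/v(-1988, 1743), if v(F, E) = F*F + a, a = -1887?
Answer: 1/3950257 ≈ 2.5315e-7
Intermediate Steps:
v(F, E) = -1887 + F**2 (v(F, E) = F*F - 1887 = F**2 - 1887 = -1887 + F**2)
1/v(-1988, 1743) = 1/(-1887 + (-1988)**2) = 1/(-1887 + 3952144) = 1/3950257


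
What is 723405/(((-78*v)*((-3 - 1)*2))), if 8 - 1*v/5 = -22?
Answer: 48227/6240 ≈ 7.7287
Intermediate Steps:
v = 150 (v = 40 - 5*(-22) = 40 + 110 = 150)
723405/(((-78*v)*((-3 - 1)*2))) = 723405/(((-78*150)*((-3 - 1)*2))) = 723405/((-(-46800)*2)) = 723405/((-11700*(-8))) = 723405/93600 = 723405*(1/93600) = 48227/6240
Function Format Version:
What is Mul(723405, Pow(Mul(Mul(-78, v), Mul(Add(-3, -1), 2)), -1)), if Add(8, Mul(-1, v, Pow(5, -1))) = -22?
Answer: Rational(48227, 6240) ≈ 7.7287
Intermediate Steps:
v = 150 (v = Add(40, Mul(-5, -22)) = Add(40, 110) = 150)
Mul(723405, Pow(Mul(Mul(-78, v), Mul(Add(-3, -1), 2)), -1)) = Mul(723405, Pow(Mul(Mul(-78, 150), Mul(Add(-3, -1), 2)), -1)) = Mul(723405, Pow(Mul(-11700, Mul(-4, 2)), -1)) = Mul(723405, Pow(Mul(-11700, -8), -1)) = Mul(723405, Pow(93600, -1)) = Mul(723405, Rational(1, 93600)) = Rational(48227, 6240)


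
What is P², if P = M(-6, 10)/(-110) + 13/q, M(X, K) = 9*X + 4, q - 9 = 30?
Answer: 676/1089 ≈ 0.62075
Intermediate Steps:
q = 39 (q = 9 + 30 = 39)
M(X, K) = 4 + 9*X
P = 26/33 (P = (4 + 9*(-6))/(-110) + 13/39 = (4 - 54)*(-1/110) + 13*(1/39) = -50*(-1/110) + ⅓ = 5/11 + ⅓ = 26/33 ≈ 0.78788)
P² = (26/33)² = 676/1089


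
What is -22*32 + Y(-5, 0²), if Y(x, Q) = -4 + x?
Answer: -713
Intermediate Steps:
-22*32 + Y(-5, 0²) = -22*32 + (-4 - 5) = -704 - 9 = -713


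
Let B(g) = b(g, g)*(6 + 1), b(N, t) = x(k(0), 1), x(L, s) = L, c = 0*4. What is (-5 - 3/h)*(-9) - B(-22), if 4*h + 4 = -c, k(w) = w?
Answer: 18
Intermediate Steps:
c = 0
h = -1 (h = -1 + (-1*0)/4 = -1 + (¼)*0 = -1 + 0 = -1)
b(N, t) = 0
B(g) = 0 (B(g) = 0*(6 + 1) = 0*7 = 0)
(-5 - 3/h)*(-9) - B(-22) = (-5 - 3/(-1))*(-9) - 1*0 = (-5 - 3*(-1))*(-9) + 0 = (-5 + 3)*(-9) + 0 = -2*(-9) + 0 = 18 + 0 = 18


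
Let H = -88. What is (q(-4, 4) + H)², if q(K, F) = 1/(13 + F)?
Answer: 2235025/289 ≈ 7733.6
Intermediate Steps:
(q(-4, 4) + H)² = (1/(13 + 4) - 88)² = (1/17 - 88)² = (-1495/17)² = 2235025/289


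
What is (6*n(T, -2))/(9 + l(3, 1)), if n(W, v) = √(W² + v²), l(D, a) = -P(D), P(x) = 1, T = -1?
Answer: 3*√5/4 ≈ 1.6771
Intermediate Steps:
l(D, a) = -1 (l(D, a) = -1*1 = -1)
(6*n(T, -2))/(9 + l(3, 1)) = (6*√((-1)² + (-2)²))/(9 - 1) = (6*√(1 + 4))/8 = (6*√5)*(⅛) = 3*√5/4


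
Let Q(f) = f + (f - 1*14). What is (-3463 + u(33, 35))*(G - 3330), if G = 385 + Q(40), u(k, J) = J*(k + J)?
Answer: 3117957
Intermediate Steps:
Q(f) = -14 + 2*f (Q(f) = f + (f - 14) = f + (-14 + f) = -14 + 2*f)
u(k, J) = J*(J + k)
G = 451 (G = 385 + (-14 + 2*40) = 385 + (-14 + 80) = 385 + 66 = 451)
(-3463 + u(33, 35))*(G - 3330) = (-3463 + 35*(35 + 33))*(451 - 3330) = (-3463 + 35*68)*(-2879) = (-3463 + 2380)*(-2879) = -1083*(-2879) = 3117957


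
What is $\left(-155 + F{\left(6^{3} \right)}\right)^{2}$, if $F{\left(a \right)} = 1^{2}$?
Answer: $23716$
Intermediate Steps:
$F{\left(a \right)} = 1$
$\left(-155 + F{\left(6^{3} \right)}\right)^{2} = \left(-155 + 1\right)^{2} = \left(-154\right)^{2} = 23716$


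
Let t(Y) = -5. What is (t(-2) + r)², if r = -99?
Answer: 10816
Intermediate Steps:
(t(-2) + r)² = (-5 - 99)² = (-104)² = 10816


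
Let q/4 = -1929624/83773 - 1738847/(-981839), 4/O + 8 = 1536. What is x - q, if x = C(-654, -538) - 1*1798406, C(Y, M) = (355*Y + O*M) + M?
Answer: -31907599263422591501/15710055322477 ≈ -2.0310e+6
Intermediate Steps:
O = 1/382 (O = 4/(-8 + 1536) = 4/1528 = 4*(1/1528) = 1/382 ≈ 0.0026178)
C(Y, M) = 355*Y + 383*M/382 (C(Y, M) = (355*Y + M/382) + M = 355*Y + 383*M/382)
q = -6995646675220/82251598547 (q = 4*(-1929624/83773 - 1738847/(-981839)) = 4*(-1929624*1/83773 - 1738847*(-1/981839)) = 4*(-1929624/83773 + 1738847/981839) = 4*(-1748911668805/82251598547) = -6995646675220/82251598547 ≈ -85.052)
x = -387943043/191 (x = (355*(-654) + (383/382)*(-538)) - 1*1798406 = (-232170 - 103027/191) - 1798406 = -44447497/191 - 1798406 = -387943043/191 ≈ -2.0311e+6)
x - q = -387943043/191 - 1*(-6995646675220/82251598547) = -387943043/191 + 6995646675220/82251598547 = -31907599263422591501/15710055322477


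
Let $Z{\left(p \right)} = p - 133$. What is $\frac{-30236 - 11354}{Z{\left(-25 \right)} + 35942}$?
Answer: $- \frac{20795}{17892} \approx -1.1623$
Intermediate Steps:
$Z{\left(p \right)} = -133 + p$
$\frac{-30236 - 11354}{Z{\left(-25 \right)} + 35942} = \frac{-30236 - 11354}{\left(-133 - 25\right) + 35942} = - \frac{41590}{-158 + 35942} = - \frac{41590}{35784} = \left(-41590\right) \frac{1}{35784} = - \frac{20795}{17892}$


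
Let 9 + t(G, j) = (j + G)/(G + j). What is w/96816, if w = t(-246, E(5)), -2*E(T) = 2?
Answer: -1/12102 ≈ -8.2631e-5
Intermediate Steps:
E(T) = -1 (E(T) = -½*2 = -1)
t(G, j) = -8 (t(G, j) = -9 + (j + G)/(G + j) = -9 + (G + j)/(G + j) = -9 + 1 = -8)
w = -8
w/96816 = -8/96816 = -8*1/96816 = -1/12102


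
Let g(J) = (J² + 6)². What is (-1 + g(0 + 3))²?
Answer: 50176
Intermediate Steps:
g(J) = (6 + J²)²
(-1 + g(0 + 3))² = (-1 + (6 + (0 + 3)²)²)² = (-1 + (6 + 3²)²)² = (-1 + (6 + 9)²)² = (-1 + 15²)² = (-1 + 225)² = 224² = 50176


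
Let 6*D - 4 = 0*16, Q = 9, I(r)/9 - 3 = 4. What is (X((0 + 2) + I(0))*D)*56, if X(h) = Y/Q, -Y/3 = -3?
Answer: 112/3 ≈ 37.333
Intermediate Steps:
I(r) = 63 (I(r) = 27 + 9*4 = 27 + 36 = 63)
Y = 9 (Y = -3*(-3) = 9)
D = ⅔ (D = ⅔ + (0*16)/6 = ⅔ + (⅙)*0 = ⅔ + 0 = ⅔ ≈ 0.66667)
X(h) = 1 (X(h) = 9/9 = 9*(⅑) = 1)
(X((0 + 2) + I(0))*D)*56 = (1*(⅔))*56 = (⅔)*56 = 112/3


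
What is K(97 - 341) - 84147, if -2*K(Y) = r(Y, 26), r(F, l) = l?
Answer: -84160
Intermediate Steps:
K(Y) = -13 (K(Y) = -1/2*26 = -13)
K(97 - 341) - 84147 = -13 - 84147 = -84160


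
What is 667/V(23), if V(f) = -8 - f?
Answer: -667/31 ≈ -21.516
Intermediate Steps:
667/V(23) = 667/(-8 - 1*23) = 667/(-8 - 23) = 667/(-31) = 667*(-1/31) = -667/31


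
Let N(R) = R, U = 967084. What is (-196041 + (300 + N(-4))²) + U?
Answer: 858659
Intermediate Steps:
(-196041 + (300 + N(-4))²) + U = (-196041 + (300 - 4)²) + 967084 = (-196041 + 296²) + 967084 = (-196041 + 87616) + 967084 = -108425 + 967084 = 858659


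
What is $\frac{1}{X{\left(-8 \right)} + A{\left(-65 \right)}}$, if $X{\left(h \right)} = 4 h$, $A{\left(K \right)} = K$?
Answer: $- \frac{1}{97} \approx -0.010309$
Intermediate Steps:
$\frac{1}{X{\left(-8 \right)} + A{\left(-65 \right)}} = \frac{1}{4 \left(-8\right) - 65} = \frac{1}{-32 - 65} = \frac{1}{-97} = - \frac{1}{97}$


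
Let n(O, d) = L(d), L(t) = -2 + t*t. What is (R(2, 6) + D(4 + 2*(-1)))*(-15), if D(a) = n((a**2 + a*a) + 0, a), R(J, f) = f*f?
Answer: -570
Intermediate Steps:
R(J, f) = f**2
L(t) = -2 + t**2
n(O, d) = -2 + d**2
D(a) = -2 + a**2
(R(2, 6) + D(4 + 2*(-1)))*(-15) = (6**2 + (-2 + (4 + 2*(-1))**2))*(-15) = (36 + (-2 + (4 - 2)**2))*(-15) = (36 + (-2 + 2**2))*(-15) = (36 + (-2 + 4))*(-15) = (36 + 2)*(-15) = 38*(-15) = -570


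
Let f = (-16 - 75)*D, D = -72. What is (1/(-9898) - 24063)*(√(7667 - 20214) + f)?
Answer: -111466169100/707 - 238175575*I*√12547/9898 ≈ -1.5766e+8 - 2.6954e+6*I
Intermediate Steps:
f = 6552 (f = (-16 - 75)*(-72) = -91*(-72) = 6552)
(1/(-9898) - 24063)*(√(7667 - 20214) + f) = (1/(-9898) - 24063)*(√(7667 - 20214) + 6552) = (-1/9898 - 24063)*(√(-12547) + 6552) = -238175575*(I*√12547 + 6552)/9898 = -238175575*(6552 + I*√12547)/9898 = -111466169100/707 - 238175575*I*√12547/9898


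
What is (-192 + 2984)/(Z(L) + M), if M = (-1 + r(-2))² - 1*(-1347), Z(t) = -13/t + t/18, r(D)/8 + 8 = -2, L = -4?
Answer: 100512/284797 ≈ 0.35293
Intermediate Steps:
r(D) = -80 (r(D) = -64 + 8*(-2) = -64 - 16 = -80)
Z(t) = -13/t + t/18 (Z(t) = -13/t + t*(1/18) = -13/t + t/18)
M = 7908 (M = (-1 - 80)² - 1*(-1347) = (-81)² + 1347 = 6561 + 1347 = 7908)
(-192 + 2984)/(Z(L) + M) = (-192 + 2984)/((-13/(-4) + (1/18)*(-4)) + 7908) = 2792/((-13*(-¼) - 2/9) + 7908) = 2792/((13/4 - 2/9) + 7908) = 2792/(109/36 + 7908) = 2792/(284797/36) = 2792*(36/284797) = 100512/284797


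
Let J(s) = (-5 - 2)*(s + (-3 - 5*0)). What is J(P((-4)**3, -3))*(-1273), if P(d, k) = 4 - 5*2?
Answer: -80199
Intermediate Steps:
P(d, k) = -6 (P(d, k) = 4 - 10 = -6)
J(s) = 21 - 7*s (J(s) = -7*(s + (-3 + 0)) = -7*(s - 3) = -7*(-3 + s) = 21 - 7*s)
J(P((-4)**3, -3))*(-1273) = (21 - 7*(-6))*(-1273) = (21 + 42)*(-1273) = 63*(-1273) = -80199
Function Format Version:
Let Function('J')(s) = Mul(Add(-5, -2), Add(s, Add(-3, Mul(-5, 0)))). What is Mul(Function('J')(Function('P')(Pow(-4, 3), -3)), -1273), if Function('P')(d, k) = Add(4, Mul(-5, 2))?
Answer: -80199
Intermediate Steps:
Function('P')(d, k) = -6 (Function('P')(d, k) = Add(4, -10) = -6)
Function('J')(s) = Add(21, Mul(-7, s)) (Function('J')(s) = Mul(-7, Add(s, Add(-3, 0))) = Mul(-7, Add(s, -3)) = Mul(-7, Add(-3, s)) = Add(21, Mul(-7, s)))
Mul(Function('J')(Function('P')(Pow(-4, 3), -3)), -1273) = Mul(Add(21, Mul(-7, -6)), -1273) = Mul(Add(21, 42), -1273) = Mul(63, -1273) = -80199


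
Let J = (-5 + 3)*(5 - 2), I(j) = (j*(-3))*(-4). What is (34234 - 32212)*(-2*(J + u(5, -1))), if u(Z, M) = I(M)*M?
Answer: -24264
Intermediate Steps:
I(j) = 12*j (I(j) = -3*j*(-4) = 12*j)
u(Z, M) = 12*M² (u(Z, M) = (12*M)*M = 12*M²)
J = -6 (J = -2*3 = -6)
(34234 - 32212)*(-2*(J + u(5, -1))) = (34234 - 32212)*(-2*(-6 + 12*(-1)²)) = 2022*(-2*(-6 + 12*1)) = 2022*(-2*(-6 + 12)) = 2022*(-2*6) = 2022*(-12) = -24264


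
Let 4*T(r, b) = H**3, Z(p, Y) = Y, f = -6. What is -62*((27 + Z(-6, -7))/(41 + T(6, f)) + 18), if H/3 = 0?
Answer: -46996/41 ≈ -1146.2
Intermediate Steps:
H = 0 (H = 3*0 = 0)
T(r, b) = 0 (T(r, b) = (1/4)*0**3 = (1/4)*0 = 0)
-62*((27 + Z(-6, -7))/(41 + T(6, f)) + 18) = -62*((27 - 7)/(41 + 0) + 18) = -62*(20/41 + 18) = -62*758/41 = -46996/41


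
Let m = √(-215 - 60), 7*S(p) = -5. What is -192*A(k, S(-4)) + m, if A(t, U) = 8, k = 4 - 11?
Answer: -1536 + 5*I*√11 ≈ -1536.0 + 16.583*I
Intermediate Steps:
S(p) = -5/7 (S(p) = (⅐)*(-5) = -5/7)
k = -7
m = 5*I*√11 (m = √(-275) = 5*I*√11 ≈ 16.583*I)
-192*A(k, S(-4)) + m = -192*8 + 5*I*√11 = -1536 + 5*I*√11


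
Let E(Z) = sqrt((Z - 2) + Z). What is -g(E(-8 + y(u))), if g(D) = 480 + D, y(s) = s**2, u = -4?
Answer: -480 - sqrt(14) ≈ -483.74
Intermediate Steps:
E(Z) = sqrt(-2 + 2*Z) (E(Z) = sqrt((-2 + Z) + Z) = sqrt(-2 + 2*Z))
-g(E(-8 + y(u))) = -(480 + sqrt(-2 + 2*(-8 + (-4)**2))) = -(480 + sqrt(-2 + 2*(-8 + 16))) = -(480 + sqrt(-2 + 2*8)) = -(480 + sqrt(-2 + 16)) = -(480 + sqrt(14)) = -480 - sqrt(14)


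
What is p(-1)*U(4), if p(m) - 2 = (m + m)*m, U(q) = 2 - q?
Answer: -8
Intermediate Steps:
p(m) = 2 + 2*m² (p(m) = 2 + (m + m)*m = 2 + (2*m)*m = 2 + 2*m²)
p(-1)*U(4) = (2 + 2*(-1)²)*(2 - 1*4) = (2 + 2*1)*(2 - 4) = (2 + 2)*(-2) = 4*(-2) = -8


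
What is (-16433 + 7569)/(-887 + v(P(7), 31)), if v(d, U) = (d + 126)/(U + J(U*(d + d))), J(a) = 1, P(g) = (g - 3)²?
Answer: 141824/14121 ≈ 10.043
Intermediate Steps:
P(g) = (-3 + g)²
v(d, U) = (126 + d)/(1 + U) (v(d, U) = (d + 126)/(U + 1) = (126 + d)/(1 + U))
(-16433 + 7569)/(-887 + v(P(7), 31)) = (-16433 + 7569)/(-887 + (126 + (-3 + 7)²)/(1 + 31)) = -8864/(-887 + (126 + 4²)/32) = -8864/(-887 + (126 + 16)/32) = -8864/(-887 + (1/32)*142) = -8864/(-887 + 71/16) = -8864/(-14121/16) = -8864*(-16/14121) = 141824/14121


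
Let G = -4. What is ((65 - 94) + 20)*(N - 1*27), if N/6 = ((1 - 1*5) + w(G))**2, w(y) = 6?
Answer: 27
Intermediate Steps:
N = 24 (N = 6*((1 - 1*5) + 6)**2 = 6*((1 - 5) + 6)**2 = 6*(-4 + 6)**2 = 6*2**2 = 6*4 = 24)
((65 - 94) + 20)*(N - 1*27) = ((65 - 94) + 20)*(24 - 1*27) = (-29 + 20)*(24 - 27) = -9*(-3) = 27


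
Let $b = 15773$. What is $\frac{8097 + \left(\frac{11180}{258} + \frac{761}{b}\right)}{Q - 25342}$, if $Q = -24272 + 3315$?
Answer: $- \frac{385194716}{2190822381} \approx -0.17582$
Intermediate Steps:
$Q = -20957$
$\frac{8097 + \left(\frac{11180}{258} + \frac{761}{b}\right)}{Q - 25342} = \frac{8097 + \left(\frac{11180}{258} + \frac{761}{15773}\right)}{-20957 - 25342} = \frac{8097 + \left(11180 \cdot \frac{1}{258} + 761 \cdot \frac{1}{15773}\right)}{-46299} = \left(8097 + \left(\frac{130}{3} + \frac{761}{15773}\right)\right) \left(- \frac{1}{46299}\right) = \left(8097 + \frac{2052773}{47319}\right) \left(- \frac{1}{46299}\right) = \frac{385194716}{47319} \left(- \frac{1}{46299}\right) = - \frac{385194716}{2190822381}$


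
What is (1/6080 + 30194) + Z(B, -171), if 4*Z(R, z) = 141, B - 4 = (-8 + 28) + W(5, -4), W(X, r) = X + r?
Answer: 183793841/6080 ≈ 30229.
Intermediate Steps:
B = 25 (B = 4 + ((-8 + 28) + (5 - 4)) = 4 + (20 + 1) = 4 + 21 = 25)
Z(R, z) = 141/4 (Z(R, z) = (¼)*141 = 141/4)
(1/6080 + 30194) + Z(B, -171) = (1/6080 + 30194) + 141/4 = 183579521/6080 + 141/4 = 183793841/6080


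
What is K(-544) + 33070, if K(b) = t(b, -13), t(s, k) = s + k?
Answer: 32513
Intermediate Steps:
t(s, k) = k + s
K(b) = -13 + b
K(-544) + 33070 = (-13 - 544) + 33070 = -557 + 33070 = 32513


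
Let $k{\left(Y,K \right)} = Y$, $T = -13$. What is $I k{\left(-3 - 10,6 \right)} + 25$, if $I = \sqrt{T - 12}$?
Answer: $25 - 65 i \approx 25.0 - 65.0 i$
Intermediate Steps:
$I = 5 i$ ($I = \sqrt{-13 - 12} = \sqrt{-25} = 5 i \approx 5.0 i$)
$I k{\left(-3 - 10,6 \right)} + 25 = 5 i \left(-3 - 10\right) + 25 = 5 i \left(-13\right) + 25 = - 65 i + 25 = 25 - 65 i$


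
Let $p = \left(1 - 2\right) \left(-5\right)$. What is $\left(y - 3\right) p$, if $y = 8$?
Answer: $25$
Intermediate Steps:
$p = 5$ ($p = \left(-1\right) \left(-5\right) = 5$)
$\left(y - 3\right) p = \left(8 - 3\right) 5 = 5 \cdot 5 = 25$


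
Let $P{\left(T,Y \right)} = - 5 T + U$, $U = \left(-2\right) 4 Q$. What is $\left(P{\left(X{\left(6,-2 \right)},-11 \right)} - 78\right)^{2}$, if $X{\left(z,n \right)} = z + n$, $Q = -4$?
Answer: $4356$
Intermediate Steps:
$X{\left(z,n \right)} = n + z$
$U = 32$ ($U = \left(-2\right) 4 \left(-4\right) = \left(-8\right) \left(-4\right) = 32$)
$P{\left(T,Y \right)} = 32 - 5 T$ ($P{\left(T,Y \right)} = - 5 T + 32 = 32 - 5 T$)
$\left(P{\left(X{\left(6,-2 \right)},-11 \right)} - 78\right)^{2} = \left(\left(32 - 5 \left(-2 + 6\right)\right) - 78\right)^{2} = \left(\left(32 - 20\right) - 78\right)^{2} = \left(12 - 78\right)^{2} = \left(-66\right)^{2} = 4356$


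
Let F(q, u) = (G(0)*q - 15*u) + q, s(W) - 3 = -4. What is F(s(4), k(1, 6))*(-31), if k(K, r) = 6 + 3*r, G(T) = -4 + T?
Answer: 11067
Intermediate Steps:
s(W) = -1 (s(W) = 3 - 4 = -1)
F(q, u) = -15*u - 3*q (F(q, u) = ((-4 + 0)*q - 15*u) + q = (-4*q - 15*u) + q = (-15*u - 4*q) + q = -15*u - 3*q)
F(s(4), k(1, 6))*(-31) = (-15*(6 + 3*6) - 3*(-1))*(-31) = (-15*(6 + 18) + 3)*(-31) = (-15*24 + 3)*(-31) = (-360 + 3)*(-31) = -357*(-31) = 11067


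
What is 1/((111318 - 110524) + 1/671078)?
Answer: 671078/532835933 ≈ 0.0012594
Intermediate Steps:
1/((111318 - 110524) + 1/671078) = 1/(794 + 1/671078) = 1/(532835933/671078) = 671078/532835933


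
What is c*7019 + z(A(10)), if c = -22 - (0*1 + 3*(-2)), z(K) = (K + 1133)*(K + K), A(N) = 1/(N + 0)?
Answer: -5603869/50 ≈ -1.1208e+5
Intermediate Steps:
A(N) = 1/N
z(K) = 2*K*(1133 + K) (z(K) = (1133 + K)*(2*K) = 2*K*(1133 + K))
c = -16 (c = -22 - (0 - 6) = -22 - 1*(-6) = -22 + 6 = -16)
c*7019 + z(A(10)) = -16*7019 + 2*(1133 + 1/10)/10 = -112304 + 2*(⅒)*(1133 + ⅒) = -112304 + 2*(⅒)*(11331/10) = -112304 + 11331/50 = -5603869/50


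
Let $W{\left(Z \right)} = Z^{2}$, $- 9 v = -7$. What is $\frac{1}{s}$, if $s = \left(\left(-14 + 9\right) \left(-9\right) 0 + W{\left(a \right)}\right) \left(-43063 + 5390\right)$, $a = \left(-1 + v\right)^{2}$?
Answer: $- \frac{6561}{602768} \approx -0.010885$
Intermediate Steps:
$v = \frac{7}{9}$ ($v = \left(- \frac{1}{9}\right) \left(-7\right) = \frac{7}{9} \approx 0.77778$)
$a = \frac{4}{81}$ ($a = \left(-1 + \frac{7}{9}\right)^{2} = \left(- \frac{2}{9}\right)^{2} = \frac{4}{81} \approx 0.049383$)
$s = - \frac{602768}{6561}$ ($s = \left(\left(-14 + 9\right) \left(-9\right) 0 + \left(\frac{4}{81}\right)^{2}\right) \left(-43063 + 5390\right) = \left(\left(-5\right) \left(-9\right) 0 + \frac{16}{6561}\right) \left(-37673\right) = \left(45 \cdot 0 + \frac{16}{6561}\right) \left(-37673\right) = \left(0 + \frac{16}{6561}\right) \left(-37673\right) = \frac{16}{6561} \left(-37673\right) = - \frac{602768}{6561} \approx -91.871$)
$\frac{1}{s} = \frac{1}{- \frac{602768}{6561}} = - \frac{6561}{602768}$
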